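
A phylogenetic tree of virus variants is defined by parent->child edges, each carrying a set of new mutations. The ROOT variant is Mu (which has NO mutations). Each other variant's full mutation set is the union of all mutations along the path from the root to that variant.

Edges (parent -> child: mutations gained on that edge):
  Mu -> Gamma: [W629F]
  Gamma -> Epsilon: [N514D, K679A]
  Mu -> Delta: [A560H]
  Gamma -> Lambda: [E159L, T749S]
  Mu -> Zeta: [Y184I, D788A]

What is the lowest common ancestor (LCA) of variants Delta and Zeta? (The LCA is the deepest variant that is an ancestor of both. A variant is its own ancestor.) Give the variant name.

Path from root to Delta: Mu -> Delta
  ancestors of Delta: {Mu, Delta}
Path from root to Zeta: Mu -> Zeta
  ancestors of Zeta: {Mu, Zeta}
Common ancestors: {Mu}
Walk up from Zeta: Zeta (not in ancestors of Delta), Mu (in ancestors of Delta)
Deepest common ancestor (LCA) = Mu

Answer: Mu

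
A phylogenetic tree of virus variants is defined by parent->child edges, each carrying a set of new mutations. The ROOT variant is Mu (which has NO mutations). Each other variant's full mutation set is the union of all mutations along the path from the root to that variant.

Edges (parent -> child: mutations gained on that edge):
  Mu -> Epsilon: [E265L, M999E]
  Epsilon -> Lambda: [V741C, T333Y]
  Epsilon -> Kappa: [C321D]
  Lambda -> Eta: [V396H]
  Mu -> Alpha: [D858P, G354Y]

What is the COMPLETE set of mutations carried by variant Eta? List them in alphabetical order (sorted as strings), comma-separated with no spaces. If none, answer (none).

At Mu: gained [] -> total []
At Epsilon: gained ['E265L', 'M999E'] -> total ['E265L', 'M999E']
At Lambda: gained ['V741C', 'T333Y'] -> total ['E265L', 'M999E', 'T333Y', 'V741C']
At Eta: gained ['V396H'] -> total ['E265L', 'M999E', 'T333Y', 'V396H', 'V741C']

Answer: E265L,M999E,T333Y,V396H,V741C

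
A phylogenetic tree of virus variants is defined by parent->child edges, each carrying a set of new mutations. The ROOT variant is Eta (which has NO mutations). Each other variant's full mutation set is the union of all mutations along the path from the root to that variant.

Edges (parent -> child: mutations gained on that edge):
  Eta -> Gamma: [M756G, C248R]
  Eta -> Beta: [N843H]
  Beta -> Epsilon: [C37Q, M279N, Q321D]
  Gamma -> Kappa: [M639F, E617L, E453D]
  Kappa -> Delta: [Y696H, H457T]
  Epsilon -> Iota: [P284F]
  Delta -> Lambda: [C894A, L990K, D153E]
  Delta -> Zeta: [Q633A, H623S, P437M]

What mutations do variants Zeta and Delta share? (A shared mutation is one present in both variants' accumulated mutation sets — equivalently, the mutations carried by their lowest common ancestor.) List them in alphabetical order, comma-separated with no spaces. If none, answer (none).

Accumulating mutations along path to Zeta:
  At Eta: gained [] -> total []
  At Gamma: gained ['M756G', 'C248R'] -> total ['C248R', 'M756G']
  At Kappa: gained ['M639F', 'E617L', 'E453D'] -> total ['C248R', 'E453D', 'E617L', 'M639F', 'M756G']
  At Delta: gained ['Y696H', 'H457T'] -> total ['C248R', 'E453D', 'E617L', 'H457T', 'M639F', 'M756G', 'Y696H']
  At Zeta: gained ['Q633A', 'H623S', 'P437M'] -> total ['C248R', 'E453D', 'E617L', 'H457T', 'H623S', 'M639F', 'M756G', 'P437M', 'Q633A', 'Y696H']
Mutations(Zeta) = ['C248R', 'E453D', 'E617L', 'H457T', 'H623S', 'M639F', 'M756G', 'P437M', 'Q633A', 'Y696H']
Accumulating mutations along path to Delta:
  At Eta: gained [] -> total []
  At Gamma: gained ['M756G', 'C248R'] -> total ['C248R', 'M756G']
  At Kappa: gained ['M639F', 'E617L', 'E453D'] -> total ['C248R', 'E453D', 'E617L', 'M639F', 'M756G']
  At Delta: gained ['Y696H', 'H457T'] -> total ['C248R', 'E453D', 'E617L', 'H457T', 'M639F', 'M756G', 'Y696H']
Mutations(Delta) = ['C248R', 'E453D', 'E617L', 'H457T', 'M639F', 'M756G', 'Y696H']
Intersection: ['C248R', 'E453D', 'E617L', 'H457T', 'H623S', 'M639F', 'M756G', 'P437M', 'Q633A', 'Y696H'] ∩ ['C248R', 'E453D', 'E617L', 'H457T', 'M639F', 'M756G', 'Y696H'] = ['C248R', 'E453D', 'E617L', 'H457T', 'M639F', 'M756G', 'Y696H']

Answer: C248R,E453D,E617L,H457T,M639F,M756G,Y696H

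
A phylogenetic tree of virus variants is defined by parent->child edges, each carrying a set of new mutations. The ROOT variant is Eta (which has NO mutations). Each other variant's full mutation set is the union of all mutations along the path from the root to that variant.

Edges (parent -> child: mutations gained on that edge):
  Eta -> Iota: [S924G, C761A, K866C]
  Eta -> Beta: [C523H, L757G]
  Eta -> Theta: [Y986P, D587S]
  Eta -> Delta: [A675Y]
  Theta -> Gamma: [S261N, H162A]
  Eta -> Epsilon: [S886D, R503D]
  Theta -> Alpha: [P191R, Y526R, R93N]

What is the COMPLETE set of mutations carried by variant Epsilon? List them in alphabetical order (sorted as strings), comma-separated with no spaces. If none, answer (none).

Answer: R503D,S886D

Derivation:
At Eta: gained [] -> total []
At Epsilon: gained ['S886D', 'R503D'] -> total ['R503D', 'S886D']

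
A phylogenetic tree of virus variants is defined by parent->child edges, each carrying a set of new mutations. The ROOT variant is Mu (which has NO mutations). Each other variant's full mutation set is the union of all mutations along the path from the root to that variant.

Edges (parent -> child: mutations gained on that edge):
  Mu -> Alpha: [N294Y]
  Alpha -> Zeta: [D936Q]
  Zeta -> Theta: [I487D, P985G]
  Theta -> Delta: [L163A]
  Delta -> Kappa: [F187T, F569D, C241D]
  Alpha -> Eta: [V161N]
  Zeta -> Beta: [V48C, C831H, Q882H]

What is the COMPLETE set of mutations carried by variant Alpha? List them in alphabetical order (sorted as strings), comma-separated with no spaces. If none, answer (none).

Answer: N294Y

Derivation:
At Mu: gained [] -> total []
At Alpha: gained ['N294Y'] -> total ['N294Y']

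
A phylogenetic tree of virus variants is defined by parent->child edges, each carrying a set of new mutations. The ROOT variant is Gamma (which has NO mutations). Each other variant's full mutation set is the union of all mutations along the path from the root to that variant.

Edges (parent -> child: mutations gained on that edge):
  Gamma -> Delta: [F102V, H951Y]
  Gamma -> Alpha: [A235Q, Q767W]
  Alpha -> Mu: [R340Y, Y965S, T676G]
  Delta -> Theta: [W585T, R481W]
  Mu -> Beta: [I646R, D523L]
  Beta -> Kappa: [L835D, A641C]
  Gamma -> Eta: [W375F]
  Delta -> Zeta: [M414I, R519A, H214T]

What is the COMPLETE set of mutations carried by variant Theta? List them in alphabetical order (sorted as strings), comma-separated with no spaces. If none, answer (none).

At Gamma: gained [] -> total []
At Delta: gained ['F102V', 'H951Y'] -> total ['F102V', 'H951Y']
At Theta: gained ['W585T', 'R481W'] -> total ['F102V', 'H951Y', 'R481W', 'W585T']

Answer: F102V,H951Y,R481W,W585T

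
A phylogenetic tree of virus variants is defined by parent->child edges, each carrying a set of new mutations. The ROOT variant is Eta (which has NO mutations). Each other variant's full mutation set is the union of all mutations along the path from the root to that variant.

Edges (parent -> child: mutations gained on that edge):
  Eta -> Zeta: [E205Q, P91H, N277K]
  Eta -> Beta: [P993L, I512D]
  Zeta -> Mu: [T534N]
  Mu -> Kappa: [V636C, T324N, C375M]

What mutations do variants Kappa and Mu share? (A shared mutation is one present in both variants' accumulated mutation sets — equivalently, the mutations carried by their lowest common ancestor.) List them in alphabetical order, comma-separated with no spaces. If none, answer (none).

Accumulating mutations along path to Kappa:
  At Eta: gained [] -> total []
  At Zeta: gained ['E205Q', 'P91H', 'N277K'] -> total ['E205Q', 'N277K', 'P91H']
  At Mu: gained ['T534N'] -> total ['E205Q', 'N277K', 'P91H', 'T534N']
  At Kappa: gained ['V636C', 'T324N', 'C375M'] -> total ['C375M', 'E205Q', 'N277K', 'P91H', 'T324N', 'T534N', 'V636C']
Mutations(Kappa) = ['C375M', 'E205Q', 'N277K', 'P91H', 'T324N', 'T534N', 'V636C']
Accumulating mutations along path to Mu:
  At Eta: gained [] -> total []
  At Zeta: gained ['E205Q', 'P91H', 'N277K'] -> total ['E205Q', 'N277K', 'P91H']
  At Mu: gained ['T534N'] -> total ['E205Q', 'N277K', 'P91H', 'T534N']
Mutations(Mu) = ['E205Q', 'N277K', 'P91H', 'T534N']
Intersection: ['C375M', 'E205Q', 'N277K', 'P91H', 'T324N', 'T534N', 'V636C'] ∩ ['E205Q', 'N277K', 'P91H', 'T534N'] = ['E205Q', 'N277K', 'P91H', 'T534N']

Answer: E205Q,N277K,P91H,T534N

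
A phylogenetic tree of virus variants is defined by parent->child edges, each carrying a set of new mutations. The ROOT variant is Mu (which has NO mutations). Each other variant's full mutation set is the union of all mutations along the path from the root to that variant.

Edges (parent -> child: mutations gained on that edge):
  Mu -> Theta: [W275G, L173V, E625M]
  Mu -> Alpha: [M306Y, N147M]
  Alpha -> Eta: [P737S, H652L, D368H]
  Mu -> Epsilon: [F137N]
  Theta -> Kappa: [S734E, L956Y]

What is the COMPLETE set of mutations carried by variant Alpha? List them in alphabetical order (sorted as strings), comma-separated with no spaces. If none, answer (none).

Answer: M306Y,N147M

Derivation:
At Mu: gained [] -> total []
At Alpha: gained ['M306Y', 'N147M'] -> total ['M306Y', 'N147M']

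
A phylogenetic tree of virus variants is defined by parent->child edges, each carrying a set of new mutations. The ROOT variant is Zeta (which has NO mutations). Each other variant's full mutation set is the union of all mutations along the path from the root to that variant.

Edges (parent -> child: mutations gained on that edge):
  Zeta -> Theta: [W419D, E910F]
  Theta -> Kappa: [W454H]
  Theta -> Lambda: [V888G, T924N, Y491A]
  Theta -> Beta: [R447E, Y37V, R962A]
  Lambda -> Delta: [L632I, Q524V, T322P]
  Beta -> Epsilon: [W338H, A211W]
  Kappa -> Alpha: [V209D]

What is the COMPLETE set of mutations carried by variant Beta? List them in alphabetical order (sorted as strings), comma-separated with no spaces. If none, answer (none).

Answer: E910F,R447E,R962A,W419D,Y37V

Derivation:
At Zeta: gained [] -> total []
At Theta: gained ['W419D', 'E910F'] -> total ['E910F', 'W419D']
At Beta: gained ['R447E', 'Y37V', 'R962A'] -> total ['E910F', 'R447E', 'R962A', 'W419D', 'Y37V']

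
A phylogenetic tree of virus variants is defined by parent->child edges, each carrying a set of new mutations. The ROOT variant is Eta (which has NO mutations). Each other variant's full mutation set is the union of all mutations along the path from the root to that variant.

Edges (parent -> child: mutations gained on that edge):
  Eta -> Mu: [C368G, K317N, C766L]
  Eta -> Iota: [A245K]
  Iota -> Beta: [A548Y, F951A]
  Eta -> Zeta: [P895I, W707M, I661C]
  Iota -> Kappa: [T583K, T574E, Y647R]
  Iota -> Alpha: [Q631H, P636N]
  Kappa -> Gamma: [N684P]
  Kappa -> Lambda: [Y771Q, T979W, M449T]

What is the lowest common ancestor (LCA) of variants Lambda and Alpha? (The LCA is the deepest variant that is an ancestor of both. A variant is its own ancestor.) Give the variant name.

Path from root to Lambda: Eta -> Iota -> Kappa -> Lambda
  ancestors of Lambda: {Eta, Iota, Kappa, Lambda}
Path from root to Alpha: Eta -> Iota -> Alpha
  ancestors of Alpha: {Eta, Iota, Alpha}
Common ancestors: {Eta, Iota}
Walk up from Alpha: Alpha (not in ancestors of Lambda), Iota (in ancestors of Lambda), Eta (in ancestors of Lambda)
Deepest common ancestor (LCA) = Iota

Answer: Iota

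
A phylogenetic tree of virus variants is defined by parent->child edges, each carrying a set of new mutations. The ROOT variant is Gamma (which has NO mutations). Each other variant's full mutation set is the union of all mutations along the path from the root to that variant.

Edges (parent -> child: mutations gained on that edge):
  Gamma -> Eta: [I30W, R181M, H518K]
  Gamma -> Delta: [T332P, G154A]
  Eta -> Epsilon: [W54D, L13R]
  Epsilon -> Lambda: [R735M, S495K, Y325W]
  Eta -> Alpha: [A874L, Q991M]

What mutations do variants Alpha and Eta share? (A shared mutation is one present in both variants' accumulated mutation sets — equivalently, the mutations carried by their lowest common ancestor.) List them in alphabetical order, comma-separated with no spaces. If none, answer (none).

Answer: H518K,I30W,R181M

Derivation:
Accumulating mutations along path to Alpha:
  At Gamma: gained [] -> total []
  At Eta: gained ['I30W', 'R181M', 'H518K'] -> total ['H518K', 'I30W', 'R181M']
  At Alpha: gained ['A874L', 'Q991M'] -> total ['A874L', 'H518K', 'I30W', 'Q991M', 'R181M']
Mutations(Alpha) = ['A874L', 'H518K', 'I30W', 'Q991M', 'R181M']
Accumulating mutations along path to Eta:
  At Gamma: gained [] -> total []
  At Eta: gained ['I30W', 'R181M', 'H518K'] -> total ['H518K', 'I30W', 'R181M']
Mutations(Eta) = ['H518K', 'I30W', 'R181M']
Intersection: ['A874L', 'H518K', 'I30W', 'Q991M', 'R181M'] ∩ ['H518K', 'I30W', 'R181M'] = ['H518K', 'I30W', 'R181M']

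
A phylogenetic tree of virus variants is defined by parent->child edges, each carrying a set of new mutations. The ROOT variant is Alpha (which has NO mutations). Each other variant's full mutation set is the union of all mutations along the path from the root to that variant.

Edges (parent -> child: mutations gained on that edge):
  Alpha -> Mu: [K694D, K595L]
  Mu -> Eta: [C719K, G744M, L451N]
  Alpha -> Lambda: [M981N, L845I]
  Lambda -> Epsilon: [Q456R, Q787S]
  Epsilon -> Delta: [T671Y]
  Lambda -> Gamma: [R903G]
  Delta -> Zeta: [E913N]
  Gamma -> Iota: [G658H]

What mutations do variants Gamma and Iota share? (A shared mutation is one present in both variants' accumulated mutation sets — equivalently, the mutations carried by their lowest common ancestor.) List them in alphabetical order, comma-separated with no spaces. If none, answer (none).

Answer: L845I,M981N,R903G

Derivation:
Accumulating mutations along path to Gamma:
  At Alpha: gained [] -> total []
  At Lambda: gained ['M981N', 'L845I'] -> total ['L845I', 'M981N']
  At Gamma: gained ['R903G'] -> total ['L845I', 'M981N', 'R903G']
Mutations(Gamma) = ['L845I', 'M981N', 'R903G']
Accumulating mutations along path to Iota:
  At Alpha: gained [] -> total []
  At Lambda: gained ['M981N', 'L845I'] -> total ['L845I', 'M981N']
  At Gamma: gained ['R903G'] -> total ['L845I', 'M981N', 'R903G']
  At Iota: gained ['G658H'] -> total ['G658H', 'L845I', 'M981N', 'R903G']
Mutations(Iota) = ['G658H', 'L845I', 'M981N', 'R903G']
Intersection: ['L845I', 'M981N', 'R903G'] ∩ ['G658H', 'L845I', 'M981N', 'R903G'] = ['L845I', 'M981N', 'R903G']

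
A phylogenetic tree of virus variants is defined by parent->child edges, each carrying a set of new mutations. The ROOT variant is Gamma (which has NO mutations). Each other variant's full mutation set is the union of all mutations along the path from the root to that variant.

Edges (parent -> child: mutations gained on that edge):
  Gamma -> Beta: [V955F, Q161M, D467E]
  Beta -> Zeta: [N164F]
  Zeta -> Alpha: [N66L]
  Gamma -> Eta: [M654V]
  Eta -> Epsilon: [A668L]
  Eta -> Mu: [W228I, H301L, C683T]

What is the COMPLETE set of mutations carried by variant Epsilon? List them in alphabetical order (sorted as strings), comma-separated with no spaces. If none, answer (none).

At Gamma: gained [] -> total []
At Eta: gained ['M654V'] -> total ['M654V']
At Epsilon: gained ['A668L'] -> total ['A668L', 'M654V']

Answer: A668L,M654V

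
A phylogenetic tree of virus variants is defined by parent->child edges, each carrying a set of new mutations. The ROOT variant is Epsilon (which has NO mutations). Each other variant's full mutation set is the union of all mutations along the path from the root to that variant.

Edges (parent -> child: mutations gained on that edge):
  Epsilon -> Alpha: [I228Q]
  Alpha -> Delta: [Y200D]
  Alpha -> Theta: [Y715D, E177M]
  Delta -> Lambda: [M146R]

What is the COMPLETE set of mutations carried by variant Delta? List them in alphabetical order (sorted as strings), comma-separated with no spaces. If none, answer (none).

At Epsilon: gained [] -> total []
At Alpha: gained ['I228Q'] -> total ['I228Q']
At Delta: gained ['Y200D'] -> total ['I228Q', 'Y200D']

Answer: I228Q,Y200D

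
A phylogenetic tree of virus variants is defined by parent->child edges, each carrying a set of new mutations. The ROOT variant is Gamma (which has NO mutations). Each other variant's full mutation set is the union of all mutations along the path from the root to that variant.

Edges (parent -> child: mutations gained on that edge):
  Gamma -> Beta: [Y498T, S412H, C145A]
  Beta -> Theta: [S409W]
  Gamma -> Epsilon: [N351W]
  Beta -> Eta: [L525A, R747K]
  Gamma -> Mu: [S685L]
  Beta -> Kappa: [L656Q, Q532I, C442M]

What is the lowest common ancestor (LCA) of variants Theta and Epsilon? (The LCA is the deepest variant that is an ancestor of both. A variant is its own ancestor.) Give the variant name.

Answer: Gamma

Derivation:
Path from root to Theta: Gamma -> Beta -> Theta
  ancestors of Theta: {Gamma, Beta, Theta}
Path from root to Epsilon: Gamma -> Epsilon
  ancestors of Epsilon: {Gamma, Epsilon}
Common ancestors: {Gamma}
Walk up from Epsilon: Epsilon (not in ancestors of Theta), Gamma (in ancestors of Theta)
Deepest common ancestor (LCA) = Gamma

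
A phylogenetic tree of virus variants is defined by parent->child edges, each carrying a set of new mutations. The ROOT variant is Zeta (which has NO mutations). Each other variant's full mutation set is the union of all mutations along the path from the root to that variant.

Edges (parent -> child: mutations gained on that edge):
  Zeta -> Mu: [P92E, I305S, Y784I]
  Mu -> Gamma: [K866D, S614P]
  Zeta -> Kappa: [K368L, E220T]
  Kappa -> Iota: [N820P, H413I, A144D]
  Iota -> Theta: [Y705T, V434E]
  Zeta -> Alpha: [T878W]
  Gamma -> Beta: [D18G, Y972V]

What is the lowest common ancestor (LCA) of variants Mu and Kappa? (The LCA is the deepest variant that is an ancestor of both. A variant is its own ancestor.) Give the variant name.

Path from root to Mu: Zeta -> Mu
  ancestors of Mu: {Zeta, Mu}
Path from root to Kappa: Zeta -> Kappa
  ancestors of Kappa: {Zeta, Kappa}
Common ancestors: {Zeta}
Walk up from Kappa: Kappa (not in ancestors of Mu), Zeta (in ancestors of Mu)
Deepest common ancestor (LCA) = Zeta

Answer: Zeta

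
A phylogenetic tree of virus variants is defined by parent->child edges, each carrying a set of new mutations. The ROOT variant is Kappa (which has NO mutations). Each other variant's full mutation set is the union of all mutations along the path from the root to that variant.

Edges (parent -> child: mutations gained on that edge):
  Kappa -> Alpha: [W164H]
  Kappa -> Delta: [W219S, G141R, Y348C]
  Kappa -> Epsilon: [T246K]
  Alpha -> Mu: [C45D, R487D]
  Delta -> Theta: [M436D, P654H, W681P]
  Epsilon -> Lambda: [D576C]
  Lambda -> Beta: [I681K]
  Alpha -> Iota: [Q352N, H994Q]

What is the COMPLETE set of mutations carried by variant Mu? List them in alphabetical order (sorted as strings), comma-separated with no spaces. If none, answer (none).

Answer: C45D,R487D,W164H

Derivation:
At Kappa: gained [] -> total []
At Alpha: gained ['W164H'] -> total ['W164H']
At Mu: gained ['C45D', 'R487D'] -> total ['C45D', 'R487D', 'W164H']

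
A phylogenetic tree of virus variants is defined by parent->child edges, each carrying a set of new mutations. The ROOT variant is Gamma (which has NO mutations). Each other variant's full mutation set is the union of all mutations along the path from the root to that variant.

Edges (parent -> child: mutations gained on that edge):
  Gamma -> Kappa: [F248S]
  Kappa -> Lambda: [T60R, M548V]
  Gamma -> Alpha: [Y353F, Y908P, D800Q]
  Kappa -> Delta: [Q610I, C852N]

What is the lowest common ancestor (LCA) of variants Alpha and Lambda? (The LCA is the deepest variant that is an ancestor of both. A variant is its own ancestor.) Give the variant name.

Answer: Gamma

Derivation:
Path from root to Alpha: Gamma -> Alpha
  ancestors of Alpha: {Gamma, Alpha}
Path from root to Lambda: Gamma -> Kappa -> Lambda
  ancestors of Lambda: {Gamma, Kappa, Lambda}
Common ancestors: {Gamma}
Walk up from Lambda: Lambda (not in ancestors of Alpha), Kappa (not in ancestors of Alpha), Gamma (in ancestors of Alpha)
Deepest common ancestor (LCA) = Gamma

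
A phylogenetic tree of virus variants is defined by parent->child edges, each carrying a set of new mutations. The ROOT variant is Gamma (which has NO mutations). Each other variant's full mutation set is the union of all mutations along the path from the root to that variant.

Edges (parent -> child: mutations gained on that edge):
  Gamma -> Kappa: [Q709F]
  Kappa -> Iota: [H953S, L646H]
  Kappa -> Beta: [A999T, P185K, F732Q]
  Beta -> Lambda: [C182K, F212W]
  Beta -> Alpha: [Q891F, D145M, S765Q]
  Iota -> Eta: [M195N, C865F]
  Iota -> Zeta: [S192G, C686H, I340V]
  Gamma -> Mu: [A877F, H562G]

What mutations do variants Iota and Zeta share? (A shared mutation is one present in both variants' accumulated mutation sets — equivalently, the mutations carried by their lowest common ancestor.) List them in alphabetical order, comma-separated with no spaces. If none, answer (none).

Accumulating mutations along path to Iota:
  At Gamma: gained [] -> total []
  At Kappa: gained ['Q709F'] -> total ['Q709F']
  At Iota: gained ['H953S', 'L646H'] -> total ['H953S', 'L646H', 'Q709F']
Mutations(Iota) = ['H953S', 'L646H', 'Q709F']
Accumulating mutations along path to Zeta:
  At Gamma: gained [] -> total []
  At Kappa: gained ['Q709F'] -> total ['Q709F']
  At Iota: gained ['H953S', 'L646H'] -> total ['H953S', 'L646H', 'Q709F']
  At Zeta: gained ['S192G', 'C686H', 'I340V'] -> total ['C686H', 'H953S', 'I340V', 'L646H', 'Q709F', 'S192G']
Mutations(Zeta) = ['C686H', 'H953S', 'I340V', 'L646H', 'Q709F', 'S192G']
Intersection: ['H953S', 'L646H', 'Q709F'] ∩ ['C686H', 'H953S', 'I340V', 'L646H', 'Q709F', 'S192G'] = ['H953S', 'L646H', 'Q709F']

Answer: H953S,L646H,Q709F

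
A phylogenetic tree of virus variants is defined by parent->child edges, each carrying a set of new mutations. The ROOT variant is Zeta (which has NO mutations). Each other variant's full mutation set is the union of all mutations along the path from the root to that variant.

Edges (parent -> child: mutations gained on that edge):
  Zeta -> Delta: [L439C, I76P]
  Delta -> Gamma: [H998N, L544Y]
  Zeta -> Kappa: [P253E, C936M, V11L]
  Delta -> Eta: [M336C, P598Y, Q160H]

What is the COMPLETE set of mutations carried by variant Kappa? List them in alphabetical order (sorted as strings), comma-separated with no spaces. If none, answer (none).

Answer: C936M,P253E,V11L

Derivation:
At Zeta: gained [] -> total []
At Kappa: gained ['P253E', 'C936M', 'V11L'] -> total ['C936M', 'P253E', 'V11L']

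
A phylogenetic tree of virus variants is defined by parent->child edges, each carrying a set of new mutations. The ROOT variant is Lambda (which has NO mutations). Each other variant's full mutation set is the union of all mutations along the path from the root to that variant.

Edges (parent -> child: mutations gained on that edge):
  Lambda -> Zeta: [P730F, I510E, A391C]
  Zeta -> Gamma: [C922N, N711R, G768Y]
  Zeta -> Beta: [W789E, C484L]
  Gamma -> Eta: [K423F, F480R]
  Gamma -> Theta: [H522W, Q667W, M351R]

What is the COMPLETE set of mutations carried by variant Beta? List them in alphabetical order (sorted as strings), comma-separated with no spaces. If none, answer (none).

At Lambda: gained [] -> total []
At Zeta: gained ['P730F', 'I510E', 'A391C'] -> total ['A391C', 'I510E', 'P730F']
At Beta: gained ['W789E', 'C484L'] -> total ['A391C', 'C484L', 'I510E', 'P730F', 'W789E']

Answer: A391C,C484L,I510E,P730F,W789E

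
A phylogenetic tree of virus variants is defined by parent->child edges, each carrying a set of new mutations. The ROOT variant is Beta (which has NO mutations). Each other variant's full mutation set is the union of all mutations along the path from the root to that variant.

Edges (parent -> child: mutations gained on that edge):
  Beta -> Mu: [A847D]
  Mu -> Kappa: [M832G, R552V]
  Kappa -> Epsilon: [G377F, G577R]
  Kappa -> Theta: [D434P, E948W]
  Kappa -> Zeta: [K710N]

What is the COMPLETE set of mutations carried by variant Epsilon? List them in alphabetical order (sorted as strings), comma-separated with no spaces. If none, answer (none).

Answer: A847D,G377F,G577R,M832G,R552V

Derivation:
At Beta: gained [] -> total []
At Mu: gained ['A847D'] -> total ['A847D']
At Kappa: gained ['M832G', 'R552V'] -> total ['A847D', 'M832G', 'R552V']
At Epsilon: gained ['G377F', 'G577R'] -> total ['A847D', 'G377F', 'G577R', 'M832G', 'R552V']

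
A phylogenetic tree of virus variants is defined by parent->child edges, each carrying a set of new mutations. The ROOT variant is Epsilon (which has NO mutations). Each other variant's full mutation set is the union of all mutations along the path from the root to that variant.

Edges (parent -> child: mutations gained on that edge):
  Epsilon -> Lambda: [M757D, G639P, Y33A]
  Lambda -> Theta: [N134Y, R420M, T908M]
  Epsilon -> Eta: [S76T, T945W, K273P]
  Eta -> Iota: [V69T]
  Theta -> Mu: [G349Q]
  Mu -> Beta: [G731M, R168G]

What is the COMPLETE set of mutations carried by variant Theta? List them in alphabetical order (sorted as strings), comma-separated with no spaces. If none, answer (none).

Answer: G639P,M757D,N134Y,R420M,T908M,Y33A

Derivation:
At Epsilon: gained [] -> total []
At Lambda: gained ['M757D', 'G639P', 'Y33A'] -> total ['G639P', 'M757D', 'Y33A']
At Theta: gained ['N134Y', 'R420M', 'T908M'] -> total ['G639P', 'M757D', 'N134Y', 'R420M', 'T908M', 'Y33A']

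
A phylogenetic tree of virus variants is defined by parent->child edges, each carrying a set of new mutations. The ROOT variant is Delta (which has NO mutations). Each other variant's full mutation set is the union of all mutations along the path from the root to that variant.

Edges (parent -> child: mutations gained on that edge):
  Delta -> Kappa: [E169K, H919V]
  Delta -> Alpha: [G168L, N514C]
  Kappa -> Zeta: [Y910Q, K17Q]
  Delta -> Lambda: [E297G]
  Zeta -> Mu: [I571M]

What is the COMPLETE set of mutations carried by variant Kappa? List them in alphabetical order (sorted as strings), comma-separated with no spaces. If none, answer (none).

At Delta: gained [] -> total []
At Kappa: gained ['E169K', 'H919V'] -> total ['E169K', 'H919V']

Answer: E169K,H919V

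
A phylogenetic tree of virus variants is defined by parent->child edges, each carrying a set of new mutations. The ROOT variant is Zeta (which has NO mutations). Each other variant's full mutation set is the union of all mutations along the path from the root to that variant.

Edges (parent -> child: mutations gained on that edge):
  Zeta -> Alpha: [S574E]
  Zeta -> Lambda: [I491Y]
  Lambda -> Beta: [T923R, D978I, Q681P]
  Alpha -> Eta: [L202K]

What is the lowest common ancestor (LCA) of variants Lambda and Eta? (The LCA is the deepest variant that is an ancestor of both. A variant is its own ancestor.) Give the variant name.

Answer: Zeta

Derivation:
Path from root to Lambda: Zeta -> Lambda
  ancestors of Lambda: {Zeta, Lambda}
Path from root to Eta: Zeta -> Alpha -> Eta
  ancestors of Eta: {Zeta, Alpha, Eta}
Common ancestors: {Zeta}
Walk up from Eta: Eta (not in ancestors of Lambda), Alpha (not in ancestors of Lambda), Zeta (in ancestors of Lambda)
Deepest common ancestor (LCA) = Zeta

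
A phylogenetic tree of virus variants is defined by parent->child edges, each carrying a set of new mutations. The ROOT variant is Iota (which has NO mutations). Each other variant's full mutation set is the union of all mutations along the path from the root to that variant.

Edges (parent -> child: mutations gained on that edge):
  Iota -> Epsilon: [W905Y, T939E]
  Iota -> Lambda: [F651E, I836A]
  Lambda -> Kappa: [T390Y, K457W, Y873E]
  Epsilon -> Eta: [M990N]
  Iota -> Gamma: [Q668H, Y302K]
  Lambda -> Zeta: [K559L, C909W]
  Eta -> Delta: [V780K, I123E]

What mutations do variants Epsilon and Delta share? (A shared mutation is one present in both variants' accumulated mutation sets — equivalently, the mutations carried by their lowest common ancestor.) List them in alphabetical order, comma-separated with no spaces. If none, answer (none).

Accumulating mutations along path to Epsilon:
  At Iota: gained [] -> total []
  At Epsilon: gained ['W905Y', 'T939E'] -> total ['T939E', 'W905Y']
Mutations(Epsilon) = ['T939E', 'W905Y']
Accumulating mutations along path to Delta:
  At Iota: gained [] -> total []
  At Epsilon: gained ['W905Y', 'T939E'] -> total ['T939E', 'W905Y']
  At Eta: gained ['M990N'] -> total ['M990N', 'T939E', 'W905Y']
  At Delta: gained ['V780K', 'I123E'] -> total ['I123E', 'M990N', 'T939E', 'V780K', 'W905Y']
Mutations(Delta) = ['I123E', 'M990N', 'T939E', 'V780K', 'W905Y']
Intersection: ['T939E', 'W905Y'] ∩ ['I123E', 'M990N', 'T939E', 'V780K', 'W905Y'] = ['T939E', 'W905Y']

Answer: T939E,W905Y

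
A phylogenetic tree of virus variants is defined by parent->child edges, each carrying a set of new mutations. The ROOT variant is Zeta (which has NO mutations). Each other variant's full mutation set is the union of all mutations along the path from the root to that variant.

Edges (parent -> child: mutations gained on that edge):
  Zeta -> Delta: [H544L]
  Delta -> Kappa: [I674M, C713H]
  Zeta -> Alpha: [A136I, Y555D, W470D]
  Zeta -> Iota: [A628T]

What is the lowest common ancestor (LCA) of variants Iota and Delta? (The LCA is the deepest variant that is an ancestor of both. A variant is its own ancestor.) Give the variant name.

Path from root to Iota: Zeta -> Iota
  ancestors of Iota: {Zeta, Iota}
Path from root to Delta: Zeta -> Delta
  ancestors of Delta: {Zeta, Delta}
Common ancestors: {Zeta}
Walk up from Delta: Delta (not in ancestors of Iota), Zeta (in ancestors of Iota)
Deepest common ancestor (LCA) = Zeta

Answer: Zeta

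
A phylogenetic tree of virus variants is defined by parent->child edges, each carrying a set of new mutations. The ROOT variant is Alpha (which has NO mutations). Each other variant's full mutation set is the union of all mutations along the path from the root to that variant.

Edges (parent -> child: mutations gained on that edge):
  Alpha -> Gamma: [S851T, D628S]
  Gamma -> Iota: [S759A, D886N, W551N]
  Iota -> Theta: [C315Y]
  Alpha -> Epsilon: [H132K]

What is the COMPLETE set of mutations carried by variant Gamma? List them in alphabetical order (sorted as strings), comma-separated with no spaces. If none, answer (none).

Answer: D628S,S851T

Derivation:
At Alpha: gained [] -> total []
At Gamma: gained ['S851T', 'D628S'] -> total ['D628S', 'S851T']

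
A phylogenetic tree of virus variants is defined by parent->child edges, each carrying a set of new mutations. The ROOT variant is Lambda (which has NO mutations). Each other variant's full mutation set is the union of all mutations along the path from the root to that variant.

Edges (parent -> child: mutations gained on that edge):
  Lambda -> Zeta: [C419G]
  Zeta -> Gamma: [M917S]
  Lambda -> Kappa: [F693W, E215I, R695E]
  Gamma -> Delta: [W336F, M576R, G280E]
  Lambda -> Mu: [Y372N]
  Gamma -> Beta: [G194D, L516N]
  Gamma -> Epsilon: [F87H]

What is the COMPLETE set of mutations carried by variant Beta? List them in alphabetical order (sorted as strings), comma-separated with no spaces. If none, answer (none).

At Lambda: gained [] -> total []
At Zeta: gained ['C419G'] -> total ['C419G']
At Gamma: gained ['M917S'] -> total ['C419G', 'M917S']
At Beta: gained ['G194D', 'L516N'] -> total ['C419G', 'G194D', 'L516N', 'M917S']

Answer: C419G,G194D,L516N,M917S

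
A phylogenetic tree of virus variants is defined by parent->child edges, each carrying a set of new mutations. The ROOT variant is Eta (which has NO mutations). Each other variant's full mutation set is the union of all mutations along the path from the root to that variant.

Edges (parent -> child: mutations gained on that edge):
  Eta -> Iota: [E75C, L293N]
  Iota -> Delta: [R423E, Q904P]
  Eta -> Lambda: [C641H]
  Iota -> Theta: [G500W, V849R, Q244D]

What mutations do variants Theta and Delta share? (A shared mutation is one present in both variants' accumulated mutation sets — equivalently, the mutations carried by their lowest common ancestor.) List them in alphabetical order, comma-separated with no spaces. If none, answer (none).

Accumulating mutations along path to Theta:
  At Eta: gained [] -> total []
  At Iota: gained ['E75C', 'L293N'] -> total ['E75C', 'L293N']
  At Theta: gained ['G500W', 'V849R', 'Q244D'] -> total ['E75C', 'G500W', 'L293N', 'Q244D', 'V849R']
Mutations(Theta) = ['E75C', 'G500W', 'L293N', 'Q244D', 'V849R']
Accumulating mutations along path to Delta:
  At Eta: gained [] -> total []
  At Iota: gained ['E75C', 'L293N'] -> total ['E75C', 'L293N']
  At Delta: gained ['R423E', 'Q904P'] -> total ['E75C', 'L293N', 'Q904P', 'R423E']
Mutations(Delta) = ['E75C', 'L293N', 'Q904P', 'R423E']
Intersection: ['E75C', 'G500W', 'L293N', 'Q244D', 'V849R'] ∩ ['E75C', 'L293N', 'Q904P', 'R423E'] = ['E75C', 'L293N']

Answer: E75C,L293N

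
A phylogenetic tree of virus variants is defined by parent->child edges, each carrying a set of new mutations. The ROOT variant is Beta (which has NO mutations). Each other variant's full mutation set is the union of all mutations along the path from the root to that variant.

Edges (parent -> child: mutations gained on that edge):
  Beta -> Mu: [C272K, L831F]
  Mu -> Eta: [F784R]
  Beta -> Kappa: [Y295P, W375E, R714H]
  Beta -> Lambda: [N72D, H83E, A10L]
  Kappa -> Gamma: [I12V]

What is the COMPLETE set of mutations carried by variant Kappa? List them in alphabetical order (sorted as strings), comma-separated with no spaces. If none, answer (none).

Answer: R714H,W375E,Y295P

Derivation:
At Beta: gained [] -> total []
At Kappa: gained ['Y295P', 'W375E', 'R714H'] -> total ['R714H', 'W375E', 'Y295P']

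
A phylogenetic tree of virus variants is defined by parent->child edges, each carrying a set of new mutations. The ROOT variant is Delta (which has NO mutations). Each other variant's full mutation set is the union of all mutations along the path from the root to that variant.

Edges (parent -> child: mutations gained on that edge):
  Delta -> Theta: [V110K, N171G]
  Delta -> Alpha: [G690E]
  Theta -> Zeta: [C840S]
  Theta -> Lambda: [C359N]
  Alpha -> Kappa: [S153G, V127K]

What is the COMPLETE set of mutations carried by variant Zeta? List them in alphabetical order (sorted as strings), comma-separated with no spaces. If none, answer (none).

At Delta: gained [] -> total []
At Theta: gained ['V110K', 'N171G'] -> total ['N171G', 'V110K']
At Zeta: gained ['C840S'] -> total ['C840S', 'N171G', 'V110K']

Answer: C840S,N171G,V110K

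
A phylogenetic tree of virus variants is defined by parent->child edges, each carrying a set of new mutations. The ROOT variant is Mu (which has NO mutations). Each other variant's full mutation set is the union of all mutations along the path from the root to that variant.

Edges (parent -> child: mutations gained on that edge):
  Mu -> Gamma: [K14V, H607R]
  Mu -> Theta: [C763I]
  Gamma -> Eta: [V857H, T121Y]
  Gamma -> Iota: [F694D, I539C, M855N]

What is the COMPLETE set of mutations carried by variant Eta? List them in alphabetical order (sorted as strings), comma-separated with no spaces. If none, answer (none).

Answer: H607R,K14V,T121Y,V857H

Derivation:
At Mu: gained [] -> total []
At Gamma: gained ['K14V', 'H607R'] -> total ['H607R', 'K14V']
At Eta: gained ['V857H', 'T121Y'] -> total ['H607R', 'K14V', 'T121Y', 'V857H']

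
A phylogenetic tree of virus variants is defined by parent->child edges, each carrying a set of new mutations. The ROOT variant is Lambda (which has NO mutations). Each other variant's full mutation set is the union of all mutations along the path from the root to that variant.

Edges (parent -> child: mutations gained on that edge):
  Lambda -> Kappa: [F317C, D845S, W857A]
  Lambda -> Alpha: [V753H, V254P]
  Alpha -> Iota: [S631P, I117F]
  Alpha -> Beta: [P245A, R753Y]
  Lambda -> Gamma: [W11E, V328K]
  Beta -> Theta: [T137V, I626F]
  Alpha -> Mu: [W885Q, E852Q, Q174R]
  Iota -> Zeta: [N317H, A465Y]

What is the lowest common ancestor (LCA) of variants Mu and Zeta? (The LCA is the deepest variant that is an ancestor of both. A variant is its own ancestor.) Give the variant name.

Answer: Alpha

Derivation:
Path from root to Mu: Lambda -> Alpha -> Mu
  ancestors of Mu: {Lambda, Alpha, Mu}
Path from root to Zeta: Lambda -> Alpha -> Iota -> Zeta
  ancestors of Zeta: {Lambda, Alpha, Iota, Zeta}
Common ancestors: {Lambda, Alpha}
Walk up from Zeta: Zeta (not in ancestors of Mu), Iota (not in ancestors of Mu), Alpha (in ancestors of Mu), Lambda (in ancestors of Mu)
Deepest common ancestor (LCA) = Alpha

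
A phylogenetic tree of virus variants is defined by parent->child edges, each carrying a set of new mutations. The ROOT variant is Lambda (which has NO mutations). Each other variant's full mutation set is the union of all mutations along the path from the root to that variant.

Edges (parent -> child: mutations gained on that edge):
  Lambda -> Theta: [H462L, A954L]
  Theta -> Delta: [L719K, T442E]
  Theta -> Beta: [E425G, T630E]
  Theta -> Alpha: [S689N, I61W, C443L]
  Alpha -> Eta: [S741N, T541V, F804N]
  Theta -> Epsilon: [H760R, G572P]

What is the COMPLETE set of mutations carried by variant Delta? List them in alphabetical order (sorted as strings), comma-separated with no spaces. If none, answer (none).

At Lambda: gained [] -> total []
At Theta: gained ['H462L', 'A954L'] -> total ['A954L', 'H462L']
At Delta: gained ['L719K', 'T442E'] -> total ['A954L', 'H462L', 'L719K', 'T442E']

Answer: A954L,H462L,L719K,T442E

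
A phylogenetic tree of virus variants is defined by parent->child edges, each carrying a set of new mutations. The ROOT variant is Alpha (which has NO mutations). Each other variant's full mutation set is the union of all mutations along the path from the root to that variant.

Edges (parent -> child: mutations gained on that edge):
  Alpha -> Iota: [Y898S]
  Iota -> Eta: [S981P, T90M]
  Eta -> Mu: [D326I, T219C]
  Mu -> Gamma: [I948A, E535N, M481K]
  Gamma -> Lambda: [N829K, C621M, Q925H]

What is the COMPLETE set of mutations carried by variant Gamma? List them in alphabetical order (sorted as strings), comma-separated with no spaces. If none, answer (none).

At Alpha: gained [] -> total []
At Iota: gained ['Y898S'] -> total ['Y898S']
At Eta: gained ['S981P', 'T90M'] -> total ['S981P', 'T90M', 'Y898S']
At Mu: gained ['D326I', 'T219C'] -> total ['D326I', 'S981P', 'T219C', 'T90M', 'Y898S']
At Gamma: gained ['I948A', 'E535N', 'M481K'] -> total ['D326I', 'E535N', 'I948A', 'M481K', 'S981P', 'T219C', 'T90M', 'Y898S']

Answer: D326I,E535N,I948A,M481K,S981P,T219C,T90M,Y898S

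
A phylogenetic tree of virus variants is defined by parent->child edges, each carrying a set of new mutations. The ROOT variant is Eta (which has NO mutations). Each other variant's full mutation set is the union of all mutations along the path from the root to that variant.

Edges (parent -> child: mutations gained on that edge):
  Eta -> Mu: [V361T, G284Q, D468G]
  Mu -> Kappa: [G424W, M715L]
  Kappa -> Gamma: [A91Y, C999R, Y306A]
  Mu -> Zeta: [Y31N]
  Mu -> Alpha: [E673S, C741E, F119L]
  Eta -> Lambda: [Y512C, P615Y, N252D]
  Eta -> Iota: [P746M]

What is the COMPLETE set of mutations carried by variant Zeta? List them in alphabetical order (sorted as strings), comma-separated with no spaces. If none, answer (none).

At Eta: gained [] -> total []
At Mu: gained ['V361T', 'G284Q', 'D468G'] -> total ['D468G', 'G284Q', 'V361T']
At Zeta: gained ['Y31N'] -> total ['D468G', 'G284Q', 'V361T', 'Y31N']

Answer: D468G,G284Q,V361T,Y31N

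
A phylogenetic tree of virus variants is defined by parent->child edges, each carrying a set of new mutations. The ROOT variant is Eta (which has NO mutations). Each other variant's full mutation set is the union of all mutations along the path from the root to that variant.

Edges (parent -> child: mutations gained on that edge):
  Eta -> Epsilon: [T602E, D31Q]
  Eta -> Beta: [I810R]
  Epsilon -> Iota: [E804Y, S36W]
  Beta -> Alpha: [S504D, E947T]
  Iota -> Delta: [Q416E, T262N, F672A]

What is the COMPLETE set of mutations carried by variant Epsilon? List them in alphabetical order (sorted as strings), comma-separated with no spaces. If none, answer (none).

Answer: D31Q,T602E

Derivation:
At Eta: gained [] -> total []
At Epsilon: gained ['T602E', 'D31Q'] -> total ['D31Q', 'T602E']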